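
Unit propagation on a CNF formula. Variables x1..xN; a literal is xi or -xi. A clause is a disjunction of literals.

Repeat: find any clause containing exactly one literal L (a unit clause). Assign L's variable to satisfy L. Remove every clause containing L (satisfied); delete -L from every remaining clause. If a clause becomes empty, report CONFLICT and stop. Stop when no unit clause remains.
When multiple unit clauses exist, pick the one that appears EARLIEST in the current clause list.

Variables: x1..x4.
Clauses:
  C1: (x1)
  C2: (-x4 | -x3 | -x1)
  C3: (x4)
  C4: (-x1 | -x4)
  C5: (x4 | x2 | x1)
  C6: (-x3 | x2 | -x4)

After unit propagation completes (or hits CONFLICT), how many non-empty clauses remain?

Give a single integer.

Answer: 2

Derivation:
unit clause [1] forces x1=T; simplify:
  drop -1 from [-4, -3, -1] -> [-4, -3]
  drop -1 from [-1, -4] -> [-4]
  satisfied 2 clause(s); 4 remain; assigned so far: [1]
unit clause [4] forces x4=T; simplify:
  drop -4 from [-4, -3] -> [-3]
  drop -4 from [-4] -> [] (empty!)
  drop -4 from [-3, 2, -4] -> [-3, 2]
  satisfied 1 clause(s); 3 remain; assigned so far: [1, 4]
CONFLICT (empty clause)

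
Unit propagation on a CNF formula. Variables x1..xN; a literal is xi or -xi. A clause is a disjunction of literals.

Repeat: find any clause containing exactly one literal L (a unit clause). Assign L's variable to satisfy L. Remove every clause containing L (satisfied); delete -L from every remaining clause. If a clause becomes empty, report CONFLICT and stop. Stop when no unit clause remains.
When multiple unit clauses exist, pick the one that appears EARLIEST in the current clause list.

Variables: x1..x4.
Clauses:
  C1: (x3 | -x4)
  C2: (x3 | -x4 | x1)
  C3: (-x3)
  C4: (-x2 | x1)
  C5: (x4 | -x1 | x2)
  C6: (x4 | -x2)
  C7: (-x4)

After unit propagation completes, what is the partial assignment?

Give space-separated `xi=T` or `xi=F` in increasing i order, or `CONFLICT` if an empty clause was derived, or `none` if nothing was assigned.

unit clause [-3] forces x3=F; simplify:
  drop 3 from [3, -4] -> [-4]
  drop 3 from [3, -4, 1] -> [-4, 1]
  satisfied 1 clause(s); 6 remain; assigned so far: [3]
unit clause [-4] forces x4=F; simplify:
  drop 4 from [4, -1, 2] -> [-1, 2]
  drop 4 from [4, -2] -> [-2]
  satisfied 3 clause(s); 3 remain; assigned so far: [3, 4]
unit clause [-2] forces x2=F; simplify:
  drop 2 from [-1, 2] -> [-1]
  satisfied 2 clause(s); 1 remain; assigned so far: [2, 3, 4]
unit clause [-1] forces x1=F; simplify:
  satisfied 1 clause(s); 0 remain; assigned so far: [1, 2, 3, 4]

Answer: x1=F x2=F x3=F x4=F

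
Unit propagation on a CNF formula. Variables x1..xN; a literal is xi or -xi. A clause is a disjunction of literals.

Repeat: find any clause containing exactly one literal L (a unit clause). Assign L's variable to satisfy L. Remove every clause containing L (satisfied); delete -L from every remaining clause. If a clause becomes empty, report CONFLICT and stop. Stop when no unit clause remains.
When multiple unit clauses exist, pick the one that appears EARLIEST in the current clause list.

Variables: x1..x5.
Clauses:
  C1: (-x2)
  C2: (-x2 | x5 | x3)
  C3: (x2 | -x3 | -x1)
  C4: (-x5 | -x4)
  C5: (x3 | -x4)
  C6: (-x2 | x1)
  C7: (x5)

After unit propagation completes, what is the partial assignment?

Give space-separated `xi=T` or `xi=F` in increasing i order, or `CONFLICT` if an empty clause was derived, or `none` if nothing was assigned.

unit clause [-2] forces x2=F; simplify:
  drop 2 from [2, -3, -1] -> [-3, -1]
  satisfied 3 clause(s); 4 remain; assigned so far: [2]
unit clause [5] forces x5=T; simplify:
  drop -5 from [-5, -4] -> [-4]
  satisfied 1 clause(s); 3 remain; assigned so far: [2, 5]
unit clause [-4] forces x4=F; simplify:
  satisfied 2 clause(s); 1 remain; assigned so far: [2, 4, 5]

Answer: x2=F x4=F x5=T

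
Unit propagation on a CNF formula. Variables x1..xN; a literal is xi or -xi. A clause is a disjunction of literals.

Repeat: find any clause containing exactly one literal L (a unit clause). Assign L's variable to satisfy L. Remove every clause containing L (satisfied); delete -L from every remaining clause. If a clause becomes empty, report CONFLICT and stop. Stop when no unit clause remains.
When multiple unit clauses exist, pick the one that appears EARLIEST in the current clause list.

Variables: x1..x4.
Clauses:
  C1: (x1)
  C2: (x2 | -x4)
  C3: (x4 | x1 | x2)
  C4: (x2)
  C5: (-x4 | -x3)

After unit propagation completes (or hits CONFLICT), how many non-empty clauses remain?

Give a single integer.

Answer: 1

Derivation:
unit clause [1] forces x1=T; simplify:
  satisfied 2 clause(s); 3 remain; assigned so far: [1]
unit clause [2] forces x2=T; simplify:
  satisfied 2 clause(s); 1 remain; assigned so far: [1, 2]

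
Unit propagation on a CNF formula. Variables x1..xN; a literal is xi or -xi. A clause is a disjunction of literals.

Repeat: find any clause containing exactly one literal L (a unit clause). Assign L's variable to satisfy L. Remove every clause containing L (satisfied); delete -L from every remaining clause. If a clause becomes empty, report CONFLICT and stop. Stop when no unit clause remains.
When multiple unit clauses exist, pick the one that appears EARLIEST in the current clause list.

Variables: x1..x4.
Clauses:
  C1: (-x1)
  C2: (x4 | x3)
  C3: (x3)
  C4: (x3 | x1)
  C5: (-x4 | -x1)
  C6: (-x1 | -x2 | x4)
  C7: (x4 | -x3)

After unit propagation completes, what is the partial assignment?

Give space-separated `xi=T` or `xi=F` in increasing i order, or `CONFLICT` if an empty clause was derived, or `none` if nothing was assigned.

Answer: x1=F x3=T x4=T

Derivation:
unit clause [-1] forces x1=F; simplify:
  drop 1 from [3, 1] -> [3]
  satisfied 3 clause(s); 4 remain; assigned so far: [1]
unit clause [3] forces x3=T; simplify:
  drop -3 from [4, -3] -> [4]
  satisfied 3 clause(s); 1 remain; assigned so far: [1, 3]
unit clause [4] forces x4=T; simplify:
  satisfied 1 clause(s); 0 remain; assigned so far: [1, 3, 4]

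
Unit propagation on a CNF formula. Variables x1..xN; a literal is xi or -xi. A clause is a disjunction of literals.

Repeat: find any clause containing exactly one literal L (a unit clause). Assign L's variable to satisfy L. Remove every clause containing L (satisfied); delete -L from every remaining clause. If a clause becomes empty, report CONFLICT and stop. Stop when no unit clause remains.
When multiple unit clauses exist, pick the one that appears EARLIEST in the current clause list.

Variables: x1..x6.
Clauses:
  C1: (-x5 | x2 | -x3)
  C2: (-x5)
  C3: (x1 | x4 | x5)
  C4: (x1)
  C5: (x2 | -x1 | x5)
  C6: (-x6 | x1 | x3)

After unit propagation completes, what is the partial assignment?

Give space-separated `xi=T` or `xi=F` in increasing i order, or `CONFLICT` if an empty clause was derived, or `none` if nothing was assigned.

unit clause [-5] forces x5=F; simplify:
  drop 5 from [1, 4, 5] -> [1, 4]
  drop 5 from [2, -1, 5] -> [2, -1]
  satisfied 2 clause(s); 4 remain; assigned so far: [5]
unit clause [1] forces x1=T; simplify:
  drop -1 from [2, -1] -> [2]
  satisfied 3 clause(s); 1 remain; assigned so far: [1, 5]
unit clause [2] forces x2=T; simplify:
  satisfied 1 clause(s); 0 remain; assigned so far: [1, 2, 5]

Answer: x1=T x2=T x5=F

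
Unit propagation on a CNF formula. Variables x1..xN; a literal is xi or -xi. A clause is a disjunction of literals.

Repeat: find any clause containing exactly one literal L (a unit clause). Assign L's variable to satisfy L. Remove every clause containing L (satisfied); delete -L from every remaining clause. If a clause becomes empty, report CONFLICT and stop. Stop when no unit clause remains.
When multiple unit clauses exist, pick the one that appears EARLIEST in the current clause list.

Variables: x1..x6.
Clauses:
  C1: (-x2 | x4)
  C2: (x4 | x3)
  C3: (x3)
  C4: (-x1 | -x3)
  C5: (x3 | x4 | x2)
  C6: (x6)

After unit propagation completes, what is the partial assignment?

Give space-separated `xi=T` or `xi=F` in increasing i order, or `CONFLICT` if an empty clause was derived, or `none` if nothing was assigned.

unit clause [3] forces x3=T; simplify:
  drop -3 from [-1, -3] -> [-1]
  satisfied 3 clause(s); 3 remain; assigned so far: [3]
unit clause [-1] forces x1=F; simplify:
  satisfied 1 clause(s); 2 remain; assigned so far: [1, 3]
unit clause [6] forces x6=T; simplify:
  satisfied 1 clause(s); 1 remain; assigned so far: [1, 3, 6]

Answer: x1=F x3=T x6=T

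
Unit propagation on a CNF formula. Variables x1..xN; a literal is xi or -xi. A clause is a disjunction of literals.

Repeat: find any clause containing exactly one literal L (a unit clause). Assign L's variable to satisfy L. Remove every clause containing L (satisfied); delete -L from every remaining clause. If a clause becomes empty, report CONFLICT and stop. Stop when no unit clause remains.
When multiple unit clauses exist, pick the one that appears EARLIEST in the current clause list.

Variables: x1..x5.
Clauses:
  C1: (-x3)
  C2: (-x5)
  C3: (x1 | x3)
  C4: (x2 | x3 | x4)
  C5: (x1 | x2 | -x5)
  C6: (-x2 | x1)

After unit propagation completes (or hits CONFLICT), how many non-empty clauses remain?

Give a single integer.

unit clause [-3] forces x3=F; simplify:
  drop 3 from [1, 3] -> [1]
  drop 3 from [2, 3, 4] -> [2, 4]
  satisfied 1 clause(s); 5 remain; assigned so far: [3]
unit clause [-5] forces x5=F; simplify:
  satisfied 2 clause(s); 3 remain; assigned so far: [3, 5]
unit clause [1] forces x1=T; simplify:
  satisfied 2 clause(s); 1 remain; assigned so far: [1, 3, 5]

Answer: 1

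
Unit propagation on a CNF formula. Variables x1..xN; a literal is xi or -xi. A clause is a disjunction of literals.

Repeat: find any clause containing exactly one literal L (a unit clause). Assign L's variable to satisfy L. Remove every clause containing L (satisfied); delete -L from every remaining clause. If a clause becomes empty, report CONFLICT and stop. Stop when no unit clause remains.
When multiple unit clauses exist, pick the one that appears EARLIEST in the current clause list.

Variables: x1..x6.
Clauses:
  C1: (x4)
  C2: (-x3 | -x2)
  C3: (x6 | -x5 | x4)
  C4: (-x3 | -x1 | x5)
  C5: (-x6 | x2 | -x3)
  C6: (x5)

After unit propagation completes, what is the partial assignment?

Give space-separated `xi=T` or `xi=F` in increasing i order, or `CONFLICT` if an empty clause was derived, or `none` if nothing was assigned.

Answer: x4=T x5=T

Derivation:
unit clause [4] forces x4=T; simplify:
  satisfied 2 clause(s); 4 remain; assigned so far: [4]
unit clause [5] forces x5=T; simplify:
  satisfied 2 clause(s); 2 remain; assigned so far: [4, 5]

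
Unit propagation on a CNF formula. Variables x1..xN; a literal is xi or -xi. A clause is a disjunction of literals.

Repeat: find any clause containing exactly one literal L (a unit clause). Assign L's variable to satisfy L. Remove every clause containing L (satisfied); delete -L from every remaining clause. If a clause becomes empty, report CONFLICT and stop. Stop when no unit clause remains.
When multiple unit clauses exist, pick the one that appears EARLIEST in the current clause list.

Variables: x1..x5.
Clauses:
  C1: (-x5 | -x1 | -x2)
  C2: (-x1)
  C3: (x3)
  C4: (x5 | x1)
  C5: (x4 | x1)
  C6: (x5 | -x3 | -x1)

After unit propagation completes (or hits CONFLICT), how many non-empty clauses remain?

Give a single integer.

Answer: 0

Derivation:
unit clause [-1] forces x1=F; simplify:
  drop 1 from [5, 1] -> [5]
  drop 1 from [4, 1] -> [4]
  satisfied 3 clause(s); 3 remain; assigned so far: [1]
unit clause [3] forces x3=T; simplify:
  satisfied 1 clause(s); 2 remain; assigned so far: [1, 3]
unit clause [5] forces x5=T; simplify:
  satisfied 1 clause(s); 1 remain; assigned so far: [1, 3, 5]
unit clause [4] forces x4=T; simplify:
  satisfied 1 clause(s); 0 remain; assigned so far: [1, 3, 4, 5]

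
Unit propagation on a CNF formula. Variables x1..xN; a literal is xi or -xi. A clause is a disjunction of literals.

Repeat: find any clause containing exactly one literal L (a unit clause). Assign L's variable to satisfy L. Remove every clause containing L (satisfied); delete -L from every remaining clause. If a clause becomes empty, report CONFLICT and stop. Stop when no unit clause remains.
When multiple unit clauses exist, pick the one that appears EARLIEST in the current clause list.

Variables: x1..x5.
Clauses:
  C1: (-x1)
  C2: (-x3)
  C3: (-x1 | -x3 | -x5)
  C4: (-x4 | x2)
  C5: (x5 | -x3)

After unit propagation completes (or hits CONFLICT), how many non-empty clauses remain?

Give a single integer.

unit clause [-1] forces x1=F; simplify:
  satisfied 2 clause(s); 3 remain; assigned so far: [1]
unit clause [-3] forces x3=F; simplify:
  satisfied 2 clause(s); 1 remain; assigned so far: [1, 3]

Answer: 1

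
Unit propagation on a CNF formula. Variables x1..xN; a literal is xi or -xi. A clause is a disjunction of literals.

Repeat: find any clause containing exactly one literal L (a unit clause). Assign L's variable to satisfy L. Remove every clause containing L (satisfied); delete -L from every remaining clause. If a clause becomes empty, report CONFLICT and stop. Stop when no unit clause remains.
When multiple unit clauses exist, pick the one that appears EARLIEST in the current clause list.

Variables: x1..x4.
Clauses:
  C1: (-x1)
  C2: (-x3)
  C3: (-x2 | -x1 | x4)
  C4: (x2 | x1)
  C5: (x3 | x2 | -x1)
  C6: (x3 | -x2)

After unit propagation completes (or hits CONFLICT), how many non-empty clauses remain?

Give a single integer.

unit clause [-1] forces x1=F; simplify:
  drop 1 from [2, 1] -> [2]
  satisfied 3 clause(s); 3 remain; assigned so far: [1]
unit clause [-3] forces x3=F; simplify:
  drop 3 from [3, -2] -> [-2]
  satisfied 1 clause(s); 2 remain; assigned so far: [1, 3]
unit clause [2] forces x2=T; simplify:
  drop -2 from [-2] -> [] (empty!)
  satisfied 1 clause(s); 1 remain; assigned so far: [1, 2, 3]
CONFLICT (empty clause)

Answer: 0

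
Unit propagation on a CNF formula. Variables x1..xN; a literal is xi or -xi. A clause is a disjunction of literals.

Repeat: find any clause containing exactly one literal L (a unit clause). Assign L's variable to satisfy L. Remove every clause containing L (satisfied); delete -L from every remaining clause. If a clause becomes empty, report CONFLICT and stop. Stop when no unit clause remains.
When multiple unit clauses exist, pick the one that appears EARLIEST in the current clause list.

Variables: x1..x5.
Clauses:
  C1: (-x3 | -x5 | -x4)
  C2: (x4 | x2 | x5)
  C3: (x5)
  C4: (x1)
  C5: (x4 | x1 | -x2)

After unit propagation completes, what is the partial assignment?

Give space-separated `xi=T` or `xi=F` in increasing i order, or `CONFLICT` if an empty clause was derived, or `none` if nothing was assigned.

unit clause [5] forces x5=T; simplify:
  drop -5 from [-3, -5, -4] -> [-3, -4]
  satisfied 2 clause(s); 3 remain; assigned so far: [5]
unit clause [1] forces x1=T; simplify:
  satisfied 2 clause(s); 1 remain; assigned so far: [1, 5]

Answer: x1=T x5=T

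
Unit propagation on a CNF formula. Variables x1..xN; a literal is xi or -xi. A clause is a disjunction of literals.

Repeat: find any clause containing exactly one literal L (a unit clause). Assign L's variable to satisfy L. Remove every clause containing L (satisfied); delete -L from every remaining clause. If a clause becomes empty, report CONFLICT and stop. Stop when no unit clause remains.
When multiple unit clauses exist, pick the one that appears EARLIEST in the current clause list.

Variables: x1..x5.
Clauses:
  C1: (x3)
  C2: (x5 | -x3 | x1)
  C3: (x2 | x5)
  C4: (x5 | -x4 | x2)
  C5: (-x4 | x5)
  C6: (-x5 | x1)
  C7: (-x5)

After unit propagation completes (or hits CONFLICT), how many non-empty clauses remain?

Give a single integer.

Answer: 0

Derivation:
unit clause [3] forces x3=T; simplify:
  drop -3 from [5, -3, 1] -> [5, 1]
  satisfied 1 clause(s); 6 remain; assigned so far: [3]
unit clause [-5] forces x5=F; simplify:
  drop 5 from [5, 1] -> [1]
  drop 5 from [2, 5] -> [2]
  drop 5 from [5, -4, 2] -> [-4, 2]
  drop 5 from [-4, 5] -> [-4]
  satisfied 2 clause(s); 4 remain; assigned so far: [3, 5]
unit clause [1] forces x1=T; simplify:
  satisfied 1 clause(s); 3 remain; assigned so far: [1, 3, 5]
unit clause [2] forces x2=T; simplify:
  satisfied 2 clause(s); 1 remain; assigned so far: [1, 2, 3, 5]
unit clause [-4] forces x4=F; simplify:
  satisfied 1 clause(s); 0 remain; assigned so far: [1, 2, 3, 4, 5]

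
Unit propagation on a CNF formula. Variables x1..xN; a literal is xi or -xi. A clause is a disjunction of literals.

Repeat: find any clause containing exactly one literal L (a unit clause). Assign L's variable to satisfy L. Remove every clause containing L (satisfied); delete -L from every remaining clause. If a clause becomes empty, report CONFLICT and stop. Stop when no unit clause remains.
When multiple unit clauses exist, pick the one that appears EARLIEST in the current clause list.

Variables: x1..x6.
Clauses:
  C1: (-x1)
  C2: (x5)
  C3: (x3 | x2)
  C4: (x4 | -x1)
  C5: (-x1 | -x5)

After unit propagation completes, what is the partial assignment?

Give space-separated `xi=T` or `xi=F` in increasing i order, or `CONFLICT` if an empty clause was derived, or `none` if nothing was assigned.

unit clause [-1] forces x1=F; simplify:
  satisfied 3 clause(s); 2 remain; assigned so far: [1]
unit clause [5] forces x5=T; simplify:
  satisfied 1 clause(s); 1 remain; assigned so far: [1, 5]

Answer: x1=F x5=T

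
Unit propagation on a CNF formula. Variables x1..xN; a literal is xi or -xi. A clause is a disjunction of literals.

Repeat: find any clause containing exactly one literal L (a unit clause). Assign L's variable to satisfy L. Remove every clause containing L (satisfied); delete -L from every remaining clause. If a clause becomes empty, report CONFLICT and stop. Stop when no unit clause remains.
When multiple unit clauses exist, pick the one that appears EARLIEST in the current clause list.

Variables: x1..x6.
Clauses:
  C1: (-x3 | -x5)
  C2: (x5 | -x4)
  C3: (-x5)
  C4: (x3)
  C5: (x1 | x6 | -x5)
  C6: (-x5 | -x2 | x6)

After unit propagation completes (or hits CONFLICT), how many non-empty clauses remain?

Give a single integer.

Answer: 0

Derivation:
unit clause [-5] forces x5=F; simplify:
  drop 5 from [5, -4] -> [-4]
  satisfied 4 clause(s); 2 remain; assigned so far: [5]
unit clause [-4] forces x4=F; simplify:
  satisfied 1 clause(s); 1 remain; assigned so far: [4, 5]
unit clause [3] forces x3=T; simplify:
  satisfied 1 clause(s); 0 remain; assigned so far: [3, 4, 5]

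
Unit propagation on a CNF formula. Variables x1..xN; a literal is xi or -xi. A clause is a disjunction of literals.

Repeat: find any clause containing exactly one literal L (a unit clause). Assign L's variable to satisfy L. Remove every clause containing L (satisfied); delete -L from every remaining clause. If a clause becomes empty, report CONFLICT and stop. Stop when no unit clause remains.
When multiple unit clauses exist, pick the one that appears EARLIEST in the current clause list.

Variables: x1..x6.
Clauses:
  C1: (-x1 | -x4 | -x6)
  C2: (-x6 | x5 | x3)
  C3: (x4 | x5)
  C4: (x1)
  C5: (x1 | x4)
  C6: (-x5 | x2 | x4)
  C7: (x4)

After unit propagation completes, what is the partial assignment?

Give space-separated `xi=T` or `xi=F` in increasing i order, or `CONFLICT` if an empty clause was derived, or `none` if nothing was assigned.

Answer: x1=T x4=T x6=F

Derivation:
unit clause [1] forces x1=T; simplify:
  drop -1 from [-1, -4, -6] -> [-4, -6]
  satisfied 2 clause(s); 5 remain; assigned so far: [1]
unit clause [4] forces x4=T; simplify:
  drop -4 from [-4, -6] -> [-6]
  satisfied 3 clause(s); 2 remain; assigned so far: [1, 4]
unit clause [-6] forces x6=F; simplify:
  satisfied 2 clause(s); 0 remain; assigned so far: [1, 4, 6]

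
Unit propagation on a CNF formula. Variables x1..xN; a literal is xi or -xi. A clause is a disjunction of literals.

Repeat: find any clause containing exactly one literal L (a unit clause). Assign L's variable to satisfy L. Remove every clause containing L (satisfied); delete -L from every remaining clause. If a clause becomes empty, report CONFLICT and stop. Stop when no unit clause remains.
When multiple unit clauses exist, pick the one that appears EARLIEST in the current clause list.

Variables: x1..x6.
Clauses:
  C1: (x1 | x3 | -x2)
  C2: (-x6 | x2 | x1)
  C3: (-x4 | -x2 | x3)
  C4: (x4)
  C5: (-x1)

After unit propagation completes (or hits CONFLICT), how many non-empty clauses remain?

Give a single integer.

unit clause [4] forces x4=T; simplify:
  drop -4 from [-4, -2, 3] -> [-2, 3]
  satisfied 1 clause(s); 4 remain; assigned so far: [4]
unit clause [-1] forces x1=F; simplify:
  drop 1 from [1, 3, -2] -> [3, -2]
  drop 1 from [-6, 2, 1] -> [-6, 2]
  satisfied 1 clause(s); 3 remain; assigned so far: [1, 4]

Answer: 3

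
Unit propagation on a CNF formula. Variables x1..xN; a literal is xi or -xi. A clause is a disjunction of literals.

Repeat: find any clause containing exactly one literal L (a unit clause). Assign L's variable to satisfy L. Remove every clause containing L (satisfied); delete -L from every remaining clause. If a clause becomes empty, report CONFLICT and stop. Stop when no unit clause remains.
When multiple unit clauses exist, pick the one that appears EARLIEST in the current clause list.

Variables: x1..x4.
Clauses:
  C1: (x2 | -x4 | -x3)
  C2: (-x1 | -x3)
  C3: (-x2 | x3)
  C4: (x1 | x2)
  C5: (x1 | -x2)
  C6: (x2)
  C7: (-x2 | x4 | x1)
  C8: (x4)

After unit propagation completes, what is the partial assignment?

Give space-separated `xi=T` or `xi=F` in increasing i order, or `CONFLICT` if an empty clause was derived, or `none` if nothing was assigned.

Answer: CONFLICT

Derivation:
unit clause [2] forces x2=T; simplify:
  drop -2 from [-2, 3] -> [3]
  drop -2 from [1, -2] -> [1]
  drop -2 from [-2, 4, 1] -> [4, 1]
  satisfied 3 clause(s); 5 remain; assigned so far: [2]
unit clause [3] forces x3=T; simplify:
  drop -3 from [-1, -3] -> [-1]
  satisfied 1 clause(s); 4 remain; assigned so far: [2, 3]
unit clause [-1] forces x1=F; simplify:
  drop 1 from [1] -> [] (empty!)
  drop 1 from [4, 1] -> [4]
  satisfied 1 clause(s); 3 remain; assigned so far: [1, 2, 3]
CONFLICT (empty clause)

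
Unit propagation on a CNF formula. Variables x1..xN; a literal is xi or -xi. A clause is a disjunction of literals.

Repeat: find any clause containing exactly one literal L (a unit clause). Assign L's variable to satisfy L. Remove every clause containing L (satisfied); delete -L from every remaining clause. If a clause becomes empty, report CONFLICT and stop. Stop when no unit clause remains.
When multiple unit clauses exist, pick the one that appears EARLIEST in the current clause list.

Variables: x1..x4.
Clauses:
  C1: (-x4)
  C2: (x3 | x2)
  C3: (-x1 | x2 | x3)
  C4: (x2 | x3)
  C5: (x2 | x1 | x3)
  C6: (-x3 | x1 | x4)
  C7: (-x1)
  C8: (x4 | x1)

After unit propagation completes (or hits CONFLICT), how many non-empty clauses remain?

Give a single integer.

Answer: 4

Derivation:
unit clause [-4] forces x4=F; simplify:
  drop 4 from [-3, 1, 4] -> [-3, 1]
  drop 4 from [4, 1] -> [1]
  satisfied 1 clause(s); 7 remain; assigned so far: [4]
unit clause [-1] forces x1=F; simplify:
  drop 1 from [2, 1, 3] -> [2, 3]
  drop 1 from [-3, 1] -> [-3]
  drop 1 from [1] -> [] (empty!)
  satisfied 2 clause(s); 5 remain; assigned so far: [1, 4]
CONFLICT (empty clause)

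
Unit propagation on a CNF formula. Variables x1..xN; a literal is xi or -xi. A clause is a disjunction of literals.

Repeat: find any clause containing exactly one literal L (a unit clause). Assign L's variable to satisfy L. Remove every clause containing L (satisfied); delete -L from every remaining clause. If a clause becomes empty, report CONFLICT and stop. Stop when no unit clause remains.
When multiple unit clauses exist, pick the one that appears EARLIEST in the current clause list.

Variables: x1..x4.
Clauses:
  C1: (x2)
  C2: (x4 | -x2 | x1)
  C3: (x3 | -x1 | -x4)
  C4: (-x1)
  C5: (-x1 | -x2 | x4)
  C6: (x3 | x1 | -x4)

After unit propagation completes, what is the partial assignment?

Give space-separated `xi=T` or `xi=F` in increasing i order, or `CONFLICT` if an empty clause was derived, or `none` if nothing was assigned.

Answer: x1=F x2=T x3=T x4=T

Derivation:
unit clause [2] forces x2=T; simplify:
  drop -2 from [4, -2, 1] -> [4, 1]
  drop -2 from [-1, -2, 4] -> [-1, 4]
  satisfied 1 clause(s); 5 remain; assigned so far: [2]
unit clause [-1] forces x1=F; simplify:
  drop 1 from [4, 1] -> [4]
  drop 1 from [3, 1, -4] -> [3, -4]
  satisfied 3 clause(s); 2 remain; assigned so far: [1, 2]
unit clause [4] forces x4=T; simplify:
  drop -4 from [3, -4] -> [3]
  satisfied 1 clause(s); 1 remain; assigned so far: [1, 2, 4]
unit clause [3] forces x3=T; simplify:
  satisfied 1 clause(s); 0 remain; assigned so far: [1, 2, 3, 4]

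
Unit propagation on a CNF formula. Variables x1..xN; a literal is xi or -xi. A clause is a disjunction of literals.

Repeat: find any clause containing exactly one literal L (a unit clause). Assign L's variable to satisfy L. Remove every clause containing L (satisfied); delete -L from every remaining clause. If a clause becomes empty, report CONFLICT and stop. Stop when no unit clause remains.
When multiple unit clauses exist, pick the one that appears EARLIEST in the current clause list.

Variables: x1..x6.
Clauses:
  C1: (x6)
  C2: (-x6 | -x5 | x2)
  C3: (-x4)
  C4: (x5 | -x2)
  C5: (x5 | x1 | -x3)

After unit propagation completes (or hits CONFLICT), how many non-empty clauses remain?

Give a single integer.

unit clause [6] forces x6=T; simplify:
  drop -6 from [-6, -5, 2] -> [-5, 2]
  satisfied 1 clause(s); 4 remain; assigned so far: [6]
unit clause [-4] forces x4=F; simplify:
  satisfied 1 clause(s); 3 remain; assigned so far: [4, 6]

Answer: 3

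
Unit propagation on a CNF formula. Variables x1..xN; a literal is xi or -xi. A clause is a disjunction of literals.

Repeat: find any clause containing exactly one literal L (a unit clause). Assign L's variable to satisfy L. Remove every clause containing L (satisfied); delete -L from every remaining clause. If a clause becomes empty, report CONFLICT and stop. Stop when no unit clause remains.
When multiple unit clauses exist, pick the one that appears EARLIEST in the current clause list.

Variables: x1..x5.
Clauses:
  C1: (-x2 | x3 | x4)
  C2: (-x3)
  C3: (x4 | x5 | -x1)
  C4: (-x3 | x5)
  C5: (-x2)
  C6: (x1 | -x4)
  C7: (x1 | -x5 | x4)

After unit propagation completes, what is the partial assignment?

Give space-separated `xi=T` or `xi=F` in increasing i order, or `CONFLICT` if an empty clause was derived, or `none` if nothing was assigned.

unit clause [-3] forces x3=F; simplify:
  drop 3 from [-2, 3, 4] -> [-2, 4]
  satisfied 2 clause(s); 5 remain; assigned so far: [3]
unit clause [-2] forces x2=F; simplify:
  satisfied 2 clause(s); 3 remain; assigned so far: [2, 3]

Answer: x2=F x3=F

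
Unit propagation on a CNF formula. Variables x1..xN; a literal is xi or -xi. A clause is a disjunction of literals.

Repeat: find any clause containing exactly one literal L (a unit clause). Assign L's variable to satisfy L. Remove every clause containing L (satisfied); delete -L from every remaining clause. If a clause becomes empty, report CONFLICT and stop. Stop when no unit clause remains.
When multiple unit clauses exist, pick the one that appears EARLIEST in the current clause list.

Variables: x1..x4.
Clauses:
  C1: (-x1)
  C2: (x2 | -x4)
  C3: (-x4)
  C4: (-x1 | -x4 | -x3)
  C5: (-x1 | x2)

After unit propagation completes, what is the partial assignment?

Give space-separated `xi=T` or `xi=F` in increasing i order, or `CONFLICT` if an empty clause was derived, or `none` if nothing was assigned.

unit clause [-1] forces x1=F; simplify:
  satisfied 3 clause(s); 2 remain; assigned so far: [1]
unit clause [-4] forces x4=F; simplify:
  satisfied 2 clause(s); 0 remain; assigned so far: [1, 4]

Answer: x1=F x4=F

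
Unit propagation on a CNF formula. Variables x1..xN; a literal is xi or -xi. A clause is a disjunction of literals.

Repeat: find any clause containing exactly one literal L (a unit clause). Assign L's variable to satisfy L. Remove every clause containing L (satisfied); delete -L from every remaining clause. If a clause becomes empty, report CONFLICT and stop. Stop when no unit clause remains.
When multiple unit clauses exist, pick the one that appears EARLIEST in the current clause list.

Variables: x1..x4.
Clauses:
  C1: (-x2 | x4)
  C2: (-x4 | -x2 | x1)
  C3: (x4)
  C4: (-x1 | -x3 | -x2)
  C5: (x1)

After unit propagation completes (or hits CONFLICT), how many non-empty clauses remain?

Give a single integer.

unit clause [4] forces x4=T; simplify:
  drop -4 from [-4, -2, 1] -> [-2, 1]
  satisfied 2 clause(s); 3 remain; assigned so far: [4]
unit clause [1] forces x1=T; simplify:
  drop -1 from [-1, -3, -2] -> [-3, -2]
  satisfied 2 clause(s); 1 remain; assigned so far: [1, 4]

Answer: 1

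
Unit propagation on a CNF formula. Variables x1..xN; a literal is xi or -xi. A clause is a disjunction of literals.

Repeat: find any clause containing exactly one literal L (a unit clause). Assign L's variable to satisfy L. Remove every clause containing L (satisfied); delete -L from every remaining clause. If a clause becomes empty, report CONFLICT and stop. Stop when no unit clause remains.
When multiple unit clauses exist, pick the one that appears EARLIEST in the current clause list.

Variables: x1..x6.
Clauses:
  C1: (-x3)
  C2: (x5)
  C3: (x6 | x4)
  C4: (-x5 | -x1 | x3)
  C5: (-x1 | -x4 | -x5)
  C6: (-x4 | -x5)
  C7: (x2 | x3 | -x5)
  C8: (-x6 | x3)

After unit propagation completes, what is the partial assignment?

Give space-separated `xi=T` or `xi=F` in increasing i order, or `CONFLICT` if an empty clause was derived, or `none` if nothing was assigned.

Answer: CONFLICT

Derivation:
unit clause [-3] forces x3=F; simplify:
  drop 3 from [-5, -1, 3] -> [-5, -1]
  drop 3 from [2, 3, -5] -> [2, -5]
  drop 3 from [-6, 3] -> [-6]
  satisfied 1 clause(s); 7 remain; assigned so far: [3]
unit clause [5] forces x5=T; simplify:
  drop -5 from [-5, -1] -> [-1]
  drop -5 from [-1, -4, -5] -> [-1, -4]
  drop -5 from [-4, -5] -> [-4]
  drop -5 from [2, -5] -> [2]
  satisfied 1 clause(s); 6 remain; assigned so far: [3, 5]
unit clause [-1] forces x1=F; simplify:
  satisfied 2 clause(s); 4 remain; assigned so far: [1, 3, 5]
unit clause [-4] forces x4=F; simplify:
  drop 4 from [6, 4] -> [6]
  satisfied 1 clause(s); 3 remain; assigned so far: [1, 3, 4, 5]
unit clause [6] forces x6=T; simplify:
  drop -6 from [-6] -> [] (empty!)
  satisfied 1 clause(s); 2 remain; assigned so far: [1, 3, 4, 5, 6]
CONFLICT (empty clause)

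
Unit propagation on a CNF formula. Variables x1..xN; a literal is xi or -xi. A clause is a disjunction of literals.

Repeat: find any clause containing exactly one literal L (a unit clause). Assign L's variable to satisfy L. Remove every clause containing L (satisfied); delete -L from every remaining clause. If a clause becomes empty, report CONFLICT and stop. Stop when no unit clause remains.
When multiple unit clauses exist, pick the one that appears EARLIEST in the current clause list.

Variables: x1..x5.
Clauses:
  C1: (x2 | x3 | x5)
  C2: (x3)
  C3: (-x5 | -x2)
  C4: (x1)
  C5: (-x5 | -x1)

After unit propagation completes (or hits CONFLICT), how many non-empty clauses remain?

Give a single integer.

unit clause [3] forces x3=T; simplify:
  satisfied 2 clause(s); 3 remain; assigned so far: [3]
unit clause [1] forces x1=T; simplify:
  drop -1 from [-5, -1] -> [-5]
  satisfied 1 clause(s); 2 remain; assigned so far: [1, 3]
unit clause [-5] forces x5=F; simplify:
  satisfied 2 clause(s); 0 remain; assigned so far: [1, 3, 5]

Answer: 0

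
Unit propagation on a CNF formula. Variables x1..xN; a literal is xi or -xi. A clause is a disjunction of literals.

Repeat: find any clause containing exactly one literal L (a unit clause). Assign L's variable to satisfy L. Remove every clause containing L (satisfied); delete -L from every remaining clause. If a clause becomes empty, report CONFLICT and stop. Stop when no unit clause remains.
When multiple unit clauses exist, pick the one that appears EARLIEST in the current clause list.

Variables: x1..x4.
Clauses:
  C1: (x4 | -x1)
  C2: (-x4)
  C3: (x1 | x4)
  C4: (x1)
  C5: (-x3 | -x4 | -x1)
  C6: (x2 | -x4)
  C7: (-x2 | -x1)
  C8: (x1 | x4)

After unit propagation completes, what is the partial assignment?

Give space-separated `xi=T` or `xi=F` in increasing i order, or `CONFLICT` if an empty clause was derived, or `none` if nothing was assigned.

Answer: CONFLICT

Derivation:
unit clause [-4] forces x4=F; simplify:
  drop 4 from [4, -1] -> [-1]
  drop 4 from [1, 4] -> [1]
  drop 4 from [1, 4] -> [1]
  satisfied 3 clause(s); 5 remain; assigned so far: [4]
unit clause [-1] forces x1=F; simplify:
  drop 1 from [1] -> [] (empty!)
  drop 1 from [1] -> [] (empty!)
  drop 1 from [1] -> [] (empty!)
  satisfied 2 clause(s); 3 remain; assigned so far: [1, 4]
CONFLICT (empty clause)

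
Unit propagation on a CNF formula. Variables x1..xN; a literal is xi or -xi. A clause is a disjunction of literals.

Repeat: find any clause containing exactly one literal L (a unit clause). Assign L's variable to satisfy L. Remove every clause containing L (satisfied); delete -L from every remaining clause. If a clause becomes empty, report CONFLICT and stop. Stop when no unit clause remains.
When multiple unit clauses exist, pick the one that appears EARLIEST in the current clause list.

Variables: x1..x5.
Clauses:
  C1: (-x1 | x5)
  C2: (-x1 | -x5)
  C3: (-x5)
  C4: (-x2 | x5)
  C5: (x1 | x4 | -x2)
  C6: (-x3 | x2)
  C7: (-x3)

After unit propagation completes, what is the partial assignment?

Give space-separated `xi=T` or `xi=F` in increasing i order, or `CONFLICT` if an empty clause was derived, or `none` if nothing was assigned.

unit clause [-5] forces x5=F; simplify:
  drop 5 from [-1, 5] -> [-1]
  drop 5 from [-2, 5] -> [-2]
  satisfied 2 clause(s); 5 remain; assigned so far: [5]
unit clause [-1] forces x1=F; simplify:
  drop 1 from [1, 4, -2] -> [4, -2]
  satisfied 1 clause(s); 4 remain; assigned so far: [1, 5]
unit clause [-2] forces x2=F; simplify:
  drop 2 from [-3, 2] -> [-3]
  satisfied 2 clause(s); 2 remain; assigned so far: [1, 2, 5]
unit clause [-3] forces x3=F; simplify:
  satisfied 2 clause(s); 0 remain; assigned so far: [1, 2, 3, 5]

Answer: x1=F x2=F x3=F x5=F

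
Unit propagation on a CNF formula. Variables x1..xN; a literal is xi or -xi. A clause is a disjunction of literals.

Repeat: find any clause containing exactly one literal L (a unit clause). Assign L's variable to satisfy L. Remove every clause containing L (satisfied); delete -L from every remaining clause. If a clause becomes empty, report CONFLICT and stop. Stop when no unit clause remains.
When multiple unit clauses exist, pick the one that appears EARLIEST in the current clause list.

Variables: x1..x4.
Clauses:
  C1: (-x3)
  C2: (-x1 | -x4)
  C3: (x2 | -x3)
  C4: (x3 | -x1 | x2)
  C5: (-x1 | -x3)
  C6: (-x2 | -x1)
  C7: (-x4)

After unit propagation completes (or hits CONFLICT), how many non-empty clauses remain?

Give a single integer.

Answer: 2

Derivation:
unit clause [-3] forces x3=F; simplify:
  drop 3 from [3, -1, 2] -> [-1, 2]
  satisfied 3 clause(s); 4 remain; assigned so far: [3]
unit clause [-4] forces x4=F; simplify:
  satisfied 2 clause(s); 2 remain; assigned so far: [3, 4]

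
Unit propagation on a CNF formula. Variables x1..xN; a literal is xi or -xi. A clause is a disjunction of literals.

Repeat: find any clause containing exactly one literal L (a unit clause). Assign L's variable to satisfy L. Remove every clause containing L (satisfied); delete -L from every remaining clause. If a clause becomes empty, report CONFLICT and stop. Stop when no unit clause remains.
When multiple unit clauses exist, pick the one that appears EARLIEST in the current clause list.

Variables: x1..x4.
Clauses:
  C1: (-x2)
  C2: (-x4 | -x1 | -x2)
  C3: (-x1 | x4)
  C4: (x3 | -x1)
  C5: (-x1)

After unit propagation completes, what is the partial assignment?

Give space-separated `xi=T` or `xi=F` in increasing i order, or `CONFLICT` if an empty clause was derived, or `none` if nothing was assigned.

unit clause [-2] forces x2=F; simplify:
  satisfied 2 clause(s); 3 remain; assigned so far: [2]
unit clause [-1] forces x1=F; simplify:
  satisfied 3 clause(s); 0 remain; assigned so far: [1, 2]

Answer: x1=F x2=F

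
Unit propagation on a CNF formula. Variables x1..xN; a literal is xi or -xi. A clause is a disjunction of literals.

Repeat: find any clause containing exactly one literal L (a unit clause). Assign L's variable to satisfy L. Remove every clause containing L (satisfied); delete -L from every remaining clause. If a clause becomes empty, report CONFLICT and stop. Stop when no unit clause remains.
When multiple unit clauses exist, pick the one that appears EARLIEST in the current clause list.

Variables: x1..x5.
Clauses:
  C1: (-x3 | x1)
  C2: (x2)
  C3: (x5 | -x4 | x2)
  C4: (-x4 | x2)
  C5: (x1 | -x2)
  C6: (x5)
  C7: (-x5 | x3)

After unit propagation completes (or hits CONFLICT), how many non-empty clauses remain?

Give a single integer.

unit clause [2] forces x2=T; simplify:
  drop -2 from [1, -2] -> [1]
  satisfied 3 clause(s); 4 remain; assigned so far: [2]
unit clause [1] forces x1=T; simplify:
  satisfied 2 clause(s); 2 remain; assigned so far: [1, 2]
unit clause [5] forces x5=T; simplify:
  drop -5 from [-5, 3] -> [3]
  satisfied 1 clause(s); 1 remain; assigned so far: [1, 2, 5]
unit clause [3] forces x3=T; simplify:
  satisfied 1 clause(s); 0 remain; assigned so far: [1, 2, 3, 5]

Answer: 0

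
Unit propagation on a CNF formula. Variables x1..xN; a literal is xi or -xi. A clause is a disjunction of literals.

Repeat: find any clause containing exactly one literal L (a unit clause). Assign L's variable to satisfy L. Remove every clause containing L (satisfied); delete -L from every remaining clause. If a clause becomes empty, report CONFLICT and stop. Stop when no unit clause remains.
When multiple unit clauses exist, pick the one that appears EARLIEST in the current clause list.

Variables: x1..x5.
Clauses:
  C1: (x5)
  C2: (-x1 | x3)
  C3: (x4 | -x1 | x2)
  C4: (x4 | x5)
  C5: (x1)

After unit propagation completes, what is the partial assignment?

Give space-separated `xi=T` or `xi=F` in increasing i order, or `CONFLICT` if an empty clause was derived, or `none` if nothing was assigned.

unit clause [5] forces x5=T; simplify:
  satisfied 2 clause(s); 3 remain; assigned so far: [5]
unit clause [1] forces x1=T; simplify:
  drop -1 from [-1, 3] -> [3]
  drop -1 from [4, -1, 2] -> [4, 2]
  satisfied 1 clause(s); 2 remain; assigned so far: [1, 5]
unit clause [3] forces x3=T; simplify:
  satisfied 1 clause(s); 1 remain; assigned so far: [1, 3, 5]

Answer: x1=T x3=T x5=T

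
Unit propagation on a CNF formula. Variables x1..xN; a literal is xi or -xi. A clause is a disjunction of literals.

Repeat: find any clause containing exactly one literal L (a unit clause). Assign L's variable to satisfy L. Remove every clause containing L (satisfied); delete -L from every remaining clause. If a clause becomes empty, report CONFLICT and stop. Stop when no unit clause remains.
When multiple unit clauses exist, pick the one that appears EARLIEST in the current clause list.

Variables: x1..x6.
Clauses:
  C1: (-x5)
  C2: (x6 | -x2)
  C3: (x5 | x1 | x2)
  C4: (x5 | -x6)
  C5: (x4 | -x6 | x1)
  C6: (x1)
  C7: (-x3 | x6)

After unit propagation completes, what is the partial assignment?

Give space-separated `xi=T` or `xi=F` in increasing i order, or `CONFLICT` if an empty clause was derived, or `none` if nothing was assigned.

unit clause [-5] forces x5=F; simplify:
  drop 5 from [5, 1, 2] -> [1, 2]
  drop 5 from [5, -6] -> [-6]
  satisfied 1 clause(s); 6 remain; assigned so far: [5]
unit clause [-6] forces x6=F; simplify:
  drop 6 from [6, -2] -> [-2]
  drop 6 from [-3, 6] -> [-3]
  satisfied 2 clause(s); 4 remain; assigned so far: [5, 6]
unit clause [-2] forces x2=F; simplify:
  drop 2 from [1, 2] -> [1]
  satisfied 1 clause(s); 3 remain; assigned so far: [2, 5, 6]
unit clause [1] forces x1=T; simplify:
  satisfied 2 clause(s); 1 remain; assigned so far: [1, 2, 5, 6]
unit clause [-3] forces x3=F; simplify:
  satisfied 1 clause(s); 0 remain; assigned so far: [1, 2, 3, 5, 6]

Answer: x1=T x2=F x3=F x5=F x6=F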